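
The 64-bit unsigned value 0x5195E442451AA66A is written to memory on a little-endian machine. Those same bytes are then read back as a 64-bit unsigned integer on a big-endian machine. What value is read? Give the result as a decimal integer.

Stored little-endian, the bytes at ascending addresses are 6A A6 1A 45 42 E4 95 51.
Read back as big-endian, the last byte is least significant, giving 0x6AA61A4542E49551.
0x6AA61A4542E49551 = 7684858698931672401.

7684858698931672401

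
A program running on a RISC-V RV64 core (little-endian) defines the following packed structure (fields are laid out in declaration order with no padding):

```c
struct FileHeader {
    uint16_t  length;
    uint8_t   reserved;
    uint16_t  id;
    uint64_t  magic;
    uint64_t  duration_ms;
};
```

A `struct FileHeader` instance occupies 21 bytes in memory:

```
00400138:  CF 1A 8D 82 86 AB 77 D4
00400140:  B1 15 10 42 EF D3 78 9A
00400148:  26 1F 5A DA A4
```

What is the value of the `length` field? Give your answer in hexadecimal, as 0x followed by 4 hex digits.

0x1ACF

`length` is the first field, at byte offset 0, occupying 2 bytes.
Bytes at offsets 0..1: CF 1A.
Little-endian stores the least-significant byte at the lowest address.
Reassemble most-significant byte first: 1A CF → 0x1ACF.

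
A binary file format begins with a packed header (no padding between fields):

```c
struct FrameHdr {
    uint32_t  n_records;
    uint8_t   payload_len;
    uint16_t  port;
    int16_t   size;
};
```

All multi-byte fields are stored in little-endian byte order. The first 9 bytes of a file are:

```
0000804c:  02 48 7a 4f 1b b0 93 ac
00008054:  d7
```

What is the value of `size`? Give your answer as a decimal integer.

`size` follows `n_records` (4 B), `payload_len` (1 B), `port` (2 B), so it starts at offset 4 + 1 + 2 = 7 and occupies 2 bytes.
Bytes at offsets 7..8: AC D7.
Little-endian stores the least-significant byte at the lowest address.
Reassemble most-significant byte first: D7 AC → 0xD7AC.
Top bit is set, so as a signed 16-bit value this is 0xD7AC − 2^16 = -10324.

-10324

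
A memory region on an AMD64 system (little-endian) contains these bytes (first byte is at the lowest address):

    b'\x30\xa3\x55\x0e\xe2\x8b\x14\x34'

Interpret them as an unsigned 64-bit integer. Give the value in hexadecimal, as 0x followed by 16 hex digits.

0x34148BE20E55A330

Little-endian: lowest address holds the least-significant byte.
Reassemble most-significant byte first: 34 14 8B E2 0E 55 A3 30 → 0x34148BE20E55A330.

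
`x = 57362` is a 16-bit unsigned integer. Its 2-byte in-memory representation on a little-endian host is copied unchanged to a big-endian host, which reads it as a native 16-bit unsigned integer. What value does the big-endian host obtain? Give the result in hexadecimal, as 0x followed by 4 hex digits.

0x12E0

57362 in 16-bit hexadecimal is 0xE012.
Stored little-endian, the bytes at ascending addresses are 12 E0.
Read back as big-endian, the last byte is least significant, giving 0x12E0.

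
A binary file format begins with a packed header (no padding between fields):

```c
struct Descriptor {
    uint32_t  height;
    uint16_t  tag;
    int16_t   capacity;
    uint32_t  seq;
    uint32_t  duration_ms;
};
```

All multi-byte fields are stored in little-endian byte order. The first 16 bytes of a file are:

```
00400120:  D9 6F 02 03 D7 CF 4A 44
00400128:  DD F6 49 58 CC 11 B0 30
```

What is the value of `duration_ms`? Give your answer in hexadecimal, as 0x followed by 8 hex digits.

0x30B011CC

`duration_ms` follows `height` (4 B), `tag` (2 B), `capacity` (2 B), `seq` (4 B), so it starts at offset 4 + 2 + 2 + 4 = 12 and occupies 4 bytes.
Bytes at offsets 12..15: CC 11 B0 30.
Little-endian stores the least-significant byte at the lowest address.
Reassemble most-significant byte first: 30 B0 11 CC → 0x30B011CC.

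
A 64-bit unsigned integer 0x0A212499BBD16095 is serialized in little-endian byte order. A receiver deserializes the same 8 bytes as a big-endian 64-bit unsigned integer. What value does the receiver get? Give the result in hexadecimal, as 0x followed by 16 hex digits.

0x9560D1BB9924210A

Stored little-endian, the bytes at ascending addresses are 95 60 D1 BB 99 24 21 0A.
Read back as big-endian, the last byte is least significant, giving 0x9560D1BB9924210A.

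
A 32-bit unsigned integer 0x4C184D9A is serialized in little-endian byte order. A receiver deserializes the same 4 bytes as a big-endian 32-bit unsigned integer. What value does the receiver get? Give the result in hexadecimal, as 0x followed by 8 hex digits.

Stored little-endian, the bytes at ascending addresses are 9A 4D 18 4C.
Read back as big-endian, the last byte is least significant, giving 0x9A4D184C.

0x9A4D184C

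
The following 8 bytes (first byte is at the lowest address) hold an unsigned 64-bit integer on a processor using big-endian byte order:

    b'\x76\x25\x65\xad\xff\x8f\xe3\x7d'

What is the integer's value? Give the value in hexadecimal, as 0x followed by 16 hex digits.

Big-endian: lowest address holds the most-significant byte.
The bytes are already most-significant first: 0x762565ADFF8FE37D.

0x762565ADFF8FE37D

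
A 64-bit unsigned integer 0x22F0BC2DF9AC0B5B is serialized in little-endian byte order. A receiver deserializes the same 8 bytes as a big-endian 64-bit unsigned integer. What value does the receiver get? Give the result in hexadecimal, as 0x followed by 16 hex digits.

0x5B0BACF92DBCF022

Stored little-endian, the bytes at ascending addresses are 5B 0B AC F9 2D BC F0 22.
Read back as big-endian, the last byte is least significant, giving 0x5B0BACF92DBCF022.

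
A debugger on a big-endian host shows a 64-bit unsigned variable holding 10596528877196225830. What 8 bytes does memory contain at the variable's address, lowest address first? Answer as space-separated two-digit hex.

93 0E 6E DE F9 73 2D 26

10596528877196225830 in hexadecimal, padded to 64 bits, is 0x930E6EDEF9732D26.
Split into bytes (most-significant first): 93 0E 6E DE F9 73 2D 26.
Big-endian stores the most-significant byte at the lowest address.
So the memory order matches the most-significant-first order: 93 0E 6E DE F9 73 2D 26.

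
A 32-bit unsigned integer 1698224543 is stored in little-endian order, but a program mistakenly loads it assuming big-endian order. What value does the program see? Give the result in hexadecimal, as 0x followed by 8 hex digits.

0x9FD93865

1698224543 in 32-bit hexadecimal is 0x6538D99F.
Stored little-endian, the bytes at ascending addresses are 9F D9 38 65.
Read back as big-endian, the last byte is least significant, giving 0x9FD93865.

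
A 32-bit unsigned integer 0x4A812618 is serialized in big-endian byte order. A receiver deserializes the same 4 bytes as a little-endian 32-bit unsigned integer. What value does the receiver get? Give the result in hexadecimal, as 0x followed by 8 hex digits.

Stored big-endian, the bytes at ascending addresses are 4A 81 26 18.
Read back as little-endian, the first byte is least significant, giving 0x1826814A.

0x1826814A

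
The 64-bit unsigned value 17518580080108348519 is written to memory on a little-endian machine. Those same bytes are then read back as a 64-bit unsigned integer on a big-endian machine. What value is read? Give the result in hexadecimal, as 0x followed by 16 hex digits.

17518580080108348519 in 64-bit hexadecimal is 0xF31E7FC3F417A467.
Stored little-endian, the bytes at ascending addresses are 67 A4 17 F4 C3 7F 1E F3.
Read back as big-endian, the last byte is least significant, giving 0x67A417F4C37F1EF3.

0x67A417F4C37F1EF3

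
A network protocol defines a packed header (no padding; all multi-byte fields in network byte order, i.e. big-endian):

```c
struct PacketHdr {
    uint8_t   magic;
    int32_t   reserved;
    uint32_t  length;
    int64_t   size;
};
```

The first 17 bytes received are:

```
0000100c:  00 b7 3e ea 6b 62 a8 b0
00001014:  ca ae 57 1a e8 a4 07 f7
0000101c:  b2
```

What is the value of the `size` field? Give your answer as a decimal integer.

-5884204801649543246

`size` follows `magic` (1 B), `reserved` (4 B), `length` (4 B), so it starts at offset 1 + 4 + 4 = 9 and occupies 8 bytes.
Bytes at offsets 9..16: AE 57 1A E8 A4 07 F7 B2.
Big-endian stores the most-significant byte at the lowest address.
The bytes are already most-significant first: 0xAE571AE8A407F7B2.
Top bit is set, so as a signed 64-bit value this is 0xAE571AE8A407F7B2 − 2^64 = -5884204801649543246.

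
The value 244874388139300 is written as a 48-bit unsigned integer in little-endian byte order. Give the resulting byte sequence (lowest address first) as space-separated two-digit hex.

244874388139300 in hexadecimal, padded to 48 bits, is 0xDEB642EB6D24.
Split into bytes (most-significant first): DE B6 42 EB 6D 24.
Little-endian: lowest address holds the least-significant byte.
So at ascending addresses the bytes are 24 6D EB 42 B6 DE.

24 6D EB 42 B6 DE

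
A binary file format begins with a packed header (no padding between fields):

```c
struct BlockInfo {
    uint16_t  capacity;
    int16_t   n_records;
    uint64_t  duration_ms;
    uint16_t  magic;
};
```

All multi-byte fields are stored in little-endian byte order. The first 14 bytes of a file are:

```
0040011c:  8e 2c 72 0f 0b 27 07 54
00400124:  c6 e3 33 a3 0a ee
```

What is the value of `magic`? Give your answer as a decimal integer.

60938

`magic` follows `capacity` (2 B), `n_records` (2 B), `duration_ms` (8 B), so it starts at offset 2 + 2 + 8 = 12 and occupies 2 bytes.
Bytes at offsets 12..13: 0A EE.
In little-endian order the low byte comes first in memory.
Reassemble most-significant byte first: EE 0A → 0xEE0A.
0xEE0A = 60938.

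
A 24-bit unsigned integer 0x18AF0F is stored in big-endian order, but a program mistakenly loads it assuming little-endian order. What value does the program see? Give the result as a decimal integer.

1027864

Stored big-endian, the bytes at ascending addresses are 18 AF 0F.
Read back as little-endian, the first byte is least significant, giving 0x0FAF18.
0x0FAF18 = 1027864.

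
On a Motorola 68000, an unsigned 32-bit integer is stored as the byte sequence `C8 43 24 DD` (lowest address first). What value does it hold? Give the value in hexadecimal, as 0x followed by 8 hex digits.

0xC84324DD

Big-endian stores the most-significant byte at the lowest address.
The bytes are already most-significant first: 0xC84324DD.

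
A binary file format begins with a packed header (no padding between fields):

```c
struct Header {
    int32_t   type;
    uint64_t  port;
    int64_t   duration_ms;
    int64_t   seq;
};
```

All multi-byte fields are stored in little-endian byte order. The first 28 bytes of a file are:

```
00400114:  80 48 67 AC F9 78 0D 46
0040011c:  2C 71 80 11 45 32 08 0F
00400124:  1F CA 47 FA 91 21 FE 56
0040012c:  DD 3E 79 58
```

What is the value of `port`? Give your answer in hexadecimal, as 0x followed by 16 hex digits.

0x1180712C460D78F9

`port` follows `type` (4 bytes), so it starts at byte offset 4 and occupies 8 bytes.
Bytes at offsets 4..11: F9 78 0D 46 2C 71 80 11.
Little-endian: lowest address holds the least-significant byte.
Reassemble most-significant byte first: 11 80 71 2C 46 0D 78 F9 → 0x1180712C460D78F9.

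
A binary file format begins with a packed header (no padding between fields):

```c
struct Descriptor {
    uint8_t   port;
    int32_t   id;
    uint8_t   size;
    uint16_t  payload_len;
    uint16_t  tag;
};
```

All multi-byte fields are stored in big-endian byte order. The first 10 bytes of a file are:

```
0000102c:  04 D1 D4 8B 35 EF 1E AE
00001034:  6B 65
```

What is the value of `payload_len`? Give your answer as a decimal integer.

`payload_len` follows `port` (1 B), `id` (4 B), `size` (1 B), so it starts at offset 1 + 4 + 1 = 6 and occupies 2 bytes.
Bytes at offsets 6..7: 1E AE.
In big-endian order the high byte comes first in memory.
The bytes are already most-significant first: 0x1EAE.
0x1EAE = 7854.

7854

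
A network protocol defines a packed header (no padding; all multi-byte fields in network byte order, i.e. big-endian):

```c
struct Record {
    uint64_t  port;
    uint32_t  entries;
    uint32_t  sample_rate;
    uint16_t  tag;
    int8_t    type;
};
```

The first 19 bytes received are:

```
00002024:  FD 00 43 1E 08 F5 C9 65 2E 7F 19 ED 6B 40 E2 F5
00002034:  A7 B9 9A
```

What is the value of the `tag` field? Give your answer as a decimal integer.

`tag` follows `port` (8 B), `entries` (4 B), `sample_rate` (4 B), so it starts at offset 8 + 4 + 4 = 16 and occupies 2 bytes.
Bytes at offsets 16..17: A7 B9.
Big-endian stores the most-significant byte at the lowest address.
The bytes are already most-significant first: 0xA7B9.
0xA7B9 = 42937.

42937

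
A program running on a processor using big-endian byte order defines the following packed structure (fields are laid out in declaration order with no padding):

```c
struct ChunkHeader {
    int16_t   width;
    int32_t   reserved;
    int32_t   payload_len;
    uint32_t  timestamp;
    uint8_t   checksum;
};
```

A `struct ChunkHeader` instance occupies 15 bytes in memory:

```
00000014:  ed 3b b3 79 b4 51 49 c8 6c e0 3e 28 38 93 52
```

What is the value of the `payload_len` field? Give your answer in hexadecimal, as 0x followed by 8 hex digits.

`payload_len` follows `width` (2 B), `reserved` (4 B), so it starts at offset 2 + 4 = 6 and occupies 4 bytes.
Bytes at offsets 6..9: 49 C8 6C E0.
In big-endian order the high byte comes first in memory.
The bytes are already most-significant first: 0x49C86CE0.

0x49C86CE0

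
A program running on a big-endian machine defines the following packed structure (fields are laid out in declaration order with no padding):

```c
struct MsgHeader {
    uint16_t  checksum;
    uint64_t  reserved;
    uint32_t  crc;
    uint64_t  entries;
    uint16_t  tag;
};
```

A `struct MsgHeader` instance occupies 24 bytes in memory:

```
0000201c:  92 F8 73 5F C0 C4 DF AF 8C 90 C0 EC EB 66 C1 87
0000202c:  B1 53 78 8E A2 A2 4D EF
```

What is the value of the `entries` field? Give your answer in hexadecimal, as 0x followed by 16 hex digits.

`entries` follows `checksum` (2 B), `reserved` (8 B), `crc` (4 B), so it starts at offset 2 + 8 + 4 = 14 and occupies 8 bytes.
Bytes at offsets 14..21: C1 87 B1 53 78 8E A2 A2.
In big-endian order the high byte comes first in memory.
The bytes are already most-significant first: 0xC187B153788EA2A2.

0xC187B153788EA2A2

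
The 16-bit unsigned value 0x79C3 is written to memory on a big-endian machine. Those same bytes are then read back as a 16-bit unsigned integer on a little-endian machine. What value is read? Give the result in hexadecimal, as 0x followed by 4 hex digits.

Stored big-endian, the bytes at ascending addresses are 79 C3.
Read back as little-endian, the first byte is least significant, giving 0xC379.

0xC379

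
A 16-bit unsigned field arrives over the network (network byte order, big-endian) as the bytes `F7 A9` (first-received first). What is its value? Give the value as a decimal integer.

In big-endian order the high byte comes first in memory.
The bytes are already most-significant first: 0xF7A9.
0xF7A9 = 63401.

63401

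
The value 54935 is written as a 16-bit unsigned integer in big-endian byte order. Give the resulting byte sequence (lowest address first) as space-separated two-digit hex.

D6 97

54935 in hexadecimal, padded to 16 bits, is 0xD697.
Split into bytes (most-significant first): D6 97.
Big-endian: lowest address holds the most-significant byte.
So the memory order matches the most-significant-first order: D6 97.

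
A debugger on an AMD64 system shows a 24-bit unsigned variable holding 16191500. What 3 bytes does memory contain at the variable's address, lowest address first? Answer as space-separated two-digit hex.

0C 10 F7

16191500 in hexadecimal, padded to 24 bits, is 0xF7100C.
Split into bytes (most-significant first): F7 10 0C.
Little-endian: lowest address holds the least-significant byte.
So at ascending addresses the bytes are 0C 10 F7.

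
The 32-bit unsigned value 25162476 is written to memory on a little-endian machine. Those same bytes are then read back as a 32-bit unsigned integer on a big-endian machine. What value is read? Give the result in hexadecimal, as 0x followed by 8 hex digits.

25162476 in 32-bit hexadecimal is 0x017FF2EC.
Stored little-endian, the bytes at ascending addresses are EC F2 7F 01.
Read back as big-endian, the last byte is least significant, giving 0xECF27F01.

0xECF27F01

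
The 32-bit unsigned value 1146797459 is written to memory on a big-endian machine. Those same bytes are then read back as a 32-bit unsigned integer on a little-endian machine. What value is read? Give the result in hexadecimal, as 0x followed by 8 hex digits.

0x93BD5A44

1146797459 in 32-bit hexadecimal is 0x445ABD93.
Stored big-endian, the bytes at ascending addresses are 44 5A BD 93.
Read back as little-endian, the first byte is least significant, giving 0x93BD5A44.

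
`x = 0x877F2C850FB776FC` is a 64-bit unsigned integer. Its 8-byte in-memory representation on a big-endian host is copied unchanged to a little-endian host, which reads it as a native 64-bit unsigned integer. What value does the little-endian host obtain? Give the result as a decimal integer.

Stored big-endian, the bytes at ascending addresses are 87 7F 2C 85 0F B7 76 FC.
Read back as little-endian, the first byte is least significant, giving 0xFC76B70F852C7F87.
0xFC76B70F852C7F87 = 18191929022096375687.

18191929022096375687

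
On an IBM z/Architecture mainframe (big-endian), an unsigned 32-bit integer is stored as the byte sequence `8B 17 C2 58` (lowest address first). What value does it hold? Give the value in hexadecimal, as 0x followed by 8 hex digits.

Big-endian: lowest address holds the most-significant byte.
The bytes are already most-significant first: 0x8B17C258.

0x8B17C258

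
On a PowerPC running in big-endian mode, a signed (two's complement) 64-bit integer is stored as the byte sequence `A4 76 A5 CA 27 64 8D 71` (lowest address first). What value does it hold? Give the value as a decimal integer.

-6595902316574634639

In big-endian order the high byte comes first in memory.
The bytes are already most-significant first: 0xA476A5CA27648D71.
Top bit is set, so as a signed 64-bit value this is 0xA476A5CA27648D71 − 2^64 = -6595902316574634639.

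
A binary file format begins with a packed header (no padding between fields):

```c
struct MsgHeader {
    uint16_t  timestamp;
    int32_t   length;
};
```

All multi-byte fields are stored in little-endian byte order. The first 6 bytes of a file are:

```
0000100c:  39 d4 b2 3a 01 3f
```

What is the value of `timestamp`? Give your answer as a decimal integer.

`timestamp` is the first field, at byte offset 0, occupying 2 bytes.
Bytes at offsets 0..1: 39 D4.
Little-endian stores the least-significant byte at the lowest address.
Reassemble most-significant byte first: D4 39 → 0xD439.
0xD439 = 54329.

54329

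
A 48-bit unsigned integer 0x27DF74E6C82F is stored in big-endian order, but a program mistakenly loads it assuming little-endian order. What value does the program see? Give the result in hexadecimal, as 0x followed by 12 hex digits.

Stored big-endian, the bytes at ascending addresses are 27 DF 74 E6 C8 2F.
Read back as little-endian, the first byte is least significant, giving 0x2FC8E674DF27.

0x2FC8E674DF27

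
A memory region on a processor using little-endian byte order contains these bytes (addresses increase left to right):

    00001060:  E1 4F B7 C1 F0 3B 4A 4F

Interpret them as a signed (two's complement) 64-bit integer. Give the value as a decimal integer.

In little-endian order the low byte comes first in memory.
Reassemble most-significant byte first: 4F 4A 3B F0 C1 B7 4F E1 → 0x4F4A3BF0C1B74FE1.
0x4F4A3BF0C1B74FE1 = 5713444982501101537.

5713444982501101537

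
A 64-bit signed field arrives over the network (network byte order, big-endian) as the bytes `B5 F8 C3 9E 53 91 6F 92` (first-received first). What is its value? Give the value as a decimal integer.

Big-endian stores the most-significant byte at the lowest address.
The bytes are already most-significant first: 0xB5F8C39E53916F92.
Top bit is set, so as a signed 64-bit value this is 0xB5F8C39E53916F92 − 2^64 = -5334298673846063214.

-5334298673846063214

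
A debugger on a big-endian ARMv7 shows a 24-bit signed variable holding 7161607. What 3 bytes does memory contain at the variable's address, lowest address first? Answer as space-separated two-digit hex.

7161607 in hexadecimal, padded to 24 bits, is 0x6D4707.
Split into bytes (most-significant first): 6D 47 07.
Big-endian: lowest address holds the most-significant byte.
So the memory order matches the most-significant-first order: 6D 47 07.

6D 47 07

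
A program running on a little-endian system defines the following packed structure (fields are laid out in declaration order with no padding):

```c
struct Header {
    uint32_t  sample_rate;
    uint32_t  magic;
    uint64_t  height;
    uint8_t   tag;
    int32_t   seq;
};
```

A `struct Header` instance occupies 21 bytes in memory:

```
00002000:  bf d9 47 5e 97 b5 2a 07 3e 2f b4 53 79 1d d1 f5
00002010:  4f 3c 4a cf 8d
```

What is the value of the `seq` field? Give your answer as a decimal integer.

`seq` follows `sample_rate` (4 B), `magic` (4 B), `height` (8 B), `tag` (1 B), so it starts at offset 4 + 4 + 8 + 1 = 17 and occupies 4 bytes.
Bytes at offsets 17..20: 3C 4A CF 8D.
Little-endian stores the least-significant byte at the lowest address.
Reassemble most-significant byte first: 8D CF 4A 3C → 0x8DCF4A3C.
Top bit is set, so as a signed 32-bit value this is 0x8DCF4A3C − 2^32 = -1915794884.

-1915794884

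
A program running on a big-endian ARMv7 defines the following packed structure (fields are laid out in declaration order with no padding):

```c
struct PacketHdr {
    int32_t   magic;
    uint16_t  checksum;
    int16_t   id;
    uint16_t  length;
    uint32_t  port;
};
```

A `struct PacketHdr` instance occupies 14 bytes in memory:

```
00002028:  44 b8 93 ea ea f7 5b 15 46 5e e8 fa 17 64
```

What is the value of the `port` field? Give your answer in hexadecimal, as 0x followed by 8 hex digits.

0xE8FA1764

`port` follows `magic` (4 B), `checksum` (2 B), `id` (2 B), `length` (2 B), so it starts at offset 4 + 2 + 2 + 2 = 10 and occupies 4 bytes.
Bytes at offsets 10..13: E8 FA 17 64.
Big-endian stores the most-significant byte at the lowest address.
The bytes are already most-significant first: 0xE8FA1764.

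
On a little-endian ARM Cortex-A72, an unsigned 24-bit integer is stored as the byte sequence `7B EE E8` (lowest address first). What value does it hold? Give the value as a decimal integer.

15265403

Little-endian stores the least-significant byte at the lowest address.
Reassemble most-significant byte first: E8 EE 7B → 0xE8EE7B.
0xE8EE7B = 15265403.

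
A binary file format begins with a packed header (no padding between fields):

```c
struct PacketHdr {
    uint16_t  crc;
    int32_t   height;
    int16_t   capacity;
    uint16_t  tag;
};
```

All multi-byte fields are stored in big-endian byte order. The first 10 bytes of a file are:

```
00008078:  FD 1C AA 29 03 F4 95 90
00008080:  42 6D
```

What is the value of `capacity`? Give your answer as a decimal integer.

-27248

`capacity` follows `crc` (2 B), `height` (4 B), so it starts at offset 2 + 4 = 6 and occupies 2 bytes.
Bytes at offsets 6..7: 95 90.
Big-endian: lowest address holds the most-significant byte.
The bytes are already most-significant first: 0x9590.
Top bit is set, so as a signed 16-bit value this is 0x9590 − 2^16 = -27248.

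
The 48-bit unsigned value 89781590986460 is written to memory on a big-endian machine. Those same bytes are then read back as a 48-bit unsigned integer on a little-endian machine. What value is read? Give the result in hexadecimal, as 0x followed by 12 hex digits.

89781590986460 in 48-bit hexadecimal is 0x51A7E7D68EDC.
Stored big-endian, the bytes at ascending addresses are 51 A7 E7 D6 8E DC.
Read back as little-endian, the first byte is least significant, giving 0xDC8ED6E7A751.

0xDC8ED6E7A751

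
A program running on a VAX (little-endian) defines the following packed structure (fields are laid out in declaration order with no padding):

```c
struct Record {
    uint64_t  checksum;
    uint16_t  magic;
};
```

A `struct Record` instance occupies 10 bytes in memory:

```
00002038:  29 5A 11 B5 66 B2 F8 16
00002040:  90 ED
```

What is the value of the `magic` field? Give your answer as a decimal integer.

60816

`magic` follows `checksum` (8 bytes), so it starts at byte offset 8 and occupies 2 bytes.
Bytes at offsets 8..9: 90 ED.
Little-endian stores the least-significant byte at the lowest address.
Reassemble most-significant byte first: ED 90 → 0xED90.
0xED90 = 60816.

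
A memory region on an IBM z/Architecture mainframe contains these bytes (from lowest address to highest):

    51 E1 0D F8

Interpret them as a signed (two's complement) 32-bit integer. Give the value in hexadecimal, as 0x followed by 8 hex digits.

Big-endian: lowest address holds the most-significant byte.
The bytes are already most-significant first: 0x51E10DF8.

0x51E10DF8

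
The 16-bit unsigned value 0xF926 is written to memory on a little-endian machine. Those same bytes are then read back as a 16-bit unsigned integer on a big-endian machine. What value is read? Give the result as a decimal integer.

9977

Stored little-endian, the bytes at ascending addresses are 26 F9.
Read back as big-endian, the last byte is least significant, giving 0x26F9.
0x26F9 = 9977.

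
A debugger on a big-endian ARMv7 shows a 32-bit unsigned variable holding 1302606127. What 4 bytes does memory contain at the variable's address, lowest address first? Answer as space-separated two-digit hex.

4D A4 31 2F

1302606127 in hexadecimal, padded to 32 bits, is 0x4DA4312F.
Split into bytes (most-significant first): 4D A4 31 2F.
In big-endian order the high byte comes first in memory.
So the memory order matches the most-significant-first order: 4D A4 31 2F.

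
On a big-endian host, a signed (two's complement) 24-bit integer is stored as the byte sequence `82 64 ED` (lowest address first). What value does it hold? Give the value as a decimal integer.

Big-endian: lowest address holds the most-significant byte.
The bytes are already most-significant first: 0x8264ED.
Top bit is set, so as a signed 24-bit value this is 0x8264ED − 2^24 = -8231699.

-8231699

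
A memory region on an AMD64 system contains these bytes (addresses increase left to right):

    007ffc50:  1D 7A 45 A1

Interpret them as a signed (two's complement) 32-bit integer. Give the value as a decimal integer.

-1589282275

Little-endian stores the least-significant byte at the lowest address.
Reassemble most-significant byte first: A1 45 7A 1D → 0xA1457A1D.
Top bit is set, so as a signed 32-bit value this is 0xA1457A1D − 2^32 = -1589282275.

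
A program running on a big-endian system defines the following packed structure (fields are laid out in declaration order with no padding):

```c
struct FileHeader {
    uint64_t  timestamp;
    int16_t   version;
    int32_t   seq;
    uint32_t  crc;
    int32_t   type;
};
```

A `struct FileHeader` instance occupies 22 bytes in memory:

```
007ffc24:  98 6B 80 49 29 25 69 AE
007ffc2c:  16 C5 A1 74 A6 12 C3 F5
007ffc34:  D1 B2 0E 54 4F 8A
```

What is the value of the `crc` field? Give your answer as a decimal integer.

3287667122

`crc` follows `timestamp` (8 B), `version` (2 B), `seq` (4 B), so it starts at offset 8 + 2 + 4 = 14 and occupies 4 bytes.
Bytes at offsets 14..17: C3 F5 D1 B2.
Big-endian: lowest address holds the most-significant byte.
The bytes are already most-significant first: 0xC3F5D1B2.
0xC3F5D1B2 = 3287667122.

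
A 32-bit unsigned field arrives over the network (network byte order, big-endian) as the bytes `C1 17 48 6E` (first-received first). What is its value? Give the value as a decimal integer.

In big-endian order the high byte comes first in memory.
The bytes are already most-significant first: 0xC117486E.
0xC117486E = 3239528558.

3239528558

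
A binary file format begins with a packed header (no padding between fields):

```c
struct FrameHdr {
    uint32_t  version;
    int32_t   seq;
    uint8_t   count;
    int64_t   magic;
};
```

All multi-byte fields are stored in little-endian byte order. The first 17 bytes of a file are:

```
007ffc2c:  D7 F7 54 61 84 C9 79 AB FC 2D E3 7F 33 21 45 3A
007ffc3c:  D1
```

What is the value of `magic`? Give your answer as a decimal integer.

-3370305362233138387

`magic` follows `version` (4 B), `seq` (4 B), `count` (1 B), so it starts at offset 4 + 4 + 1 = 9 and occupies 8 bytes.
Bytes at offsets 9..16: 2D E3 7F 33 21 45 3A D1.
Little-endian stores the least-significant byte at the lowest address.
Reassemble most-significant byte first: D1 3A 45 21 33 7F E3 2D → 0xD13A4521337FE32D.
Top bit is set, so as a signed 64-bit value this is 0xD13A4521337FE32D − 2^64 = -3370305362233138387.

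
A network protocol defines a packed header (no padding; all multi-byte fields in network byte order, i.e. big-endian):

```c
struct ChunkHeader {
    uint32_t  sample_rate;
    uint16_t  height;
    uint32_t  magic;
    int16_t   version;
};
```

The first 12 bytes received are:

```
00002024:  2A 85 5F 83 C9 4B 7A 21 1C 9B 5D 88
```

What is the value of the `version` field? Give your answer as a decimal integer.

23944

`version` follows `sample_rate` (4 B), `height` (2 B), `magic` (4 B), so it starts at offset 4 + 2 + 4 = 10 and occupies 2 bytes.
Bytes at offsets 10..11: 5D 88.
Big-endian: lowest address holds the most-significant byte.
The bytes are already most-significant first: 0x5D88.
0x5D88 = 23944.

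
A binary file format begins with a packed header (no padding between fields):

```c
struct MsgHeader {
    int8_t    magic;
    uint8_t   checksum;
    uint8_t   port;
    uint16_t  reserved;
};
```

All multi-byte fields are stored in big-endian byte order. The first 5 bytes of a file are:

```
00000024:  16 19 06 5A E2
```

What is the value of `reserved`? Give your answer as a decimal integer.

`reserved` follows `magic` (1 B), `checksum` (1 B), `port` (1 B), so it starts at offset 1 + 1 + 1 = 3 and occupies 2 bytes.
Bytes at offsets 3..4: 5A E2.
Big-endian: lowest address holds the most-significant byte.
The bytes are already most-significant first: 0x5AE2.
0x5AE2 = 23266.

23266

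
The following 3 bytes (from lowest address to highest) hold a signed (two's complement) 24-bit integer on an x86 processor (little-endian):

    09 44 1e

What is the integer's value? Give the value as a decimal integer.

Little-endian stores the least-significant byte at the lowest address.
Reassemble most-significant byte first: 1E 44 09 → 0x1E4409.
0x1E4409 = 1983497.

1983497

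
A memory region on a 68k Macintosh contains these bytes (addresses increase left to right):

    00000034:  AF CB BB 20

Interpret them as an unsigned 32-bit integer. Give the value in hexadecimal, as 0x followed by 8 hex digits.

Big-endian stores the most-significant byte at the lowest address.
The bytes are already most-significant first: 0xAFCBBB20.

0xAFCBBB20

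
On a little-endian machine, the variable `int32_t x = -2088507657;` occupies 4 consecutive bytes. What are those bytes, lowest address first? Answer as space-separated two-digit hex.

F7 E6 83 83

Two's complement of -2088507657 in 32 bits: 2088507657 = 0x7C7C1909; invert → 0x8383E6F6; add 1 → 0x8383E6F7.
Split into bytes (most-significant first): 83 83 E6 F7.
In little-endian order the low byte comes first in memory.
So at ascending addresses the bytes are F7 E6 83 83.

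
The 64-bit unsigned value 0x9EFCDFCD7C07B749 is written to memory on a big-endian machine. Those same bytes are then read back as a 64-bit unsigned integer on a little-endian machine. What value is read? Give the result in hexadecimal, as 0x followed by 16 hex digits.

Stored big-endian, the bytes at ascending addresses are 9E FC DF CD 7C 07 B7 49.
Read back as little-endian, the first byte is least significant, giving 0x49B7077CCDDFFC9E.

0x49B7077CCDDFFC9E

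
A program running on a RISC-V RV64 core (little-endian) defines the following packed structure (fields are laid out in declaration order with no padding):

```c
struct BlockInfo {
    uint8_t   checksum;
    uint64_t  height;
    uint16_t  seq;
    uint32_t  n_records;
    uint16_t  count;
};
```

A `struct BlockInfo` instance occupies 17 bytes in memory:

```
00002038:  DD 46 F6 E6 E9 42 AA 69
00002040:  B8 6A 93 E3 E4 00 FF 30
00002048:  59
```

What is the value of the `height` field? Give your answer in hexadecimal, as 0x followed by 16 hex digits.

`height` follows `checksum` (1 byte), so it starts at byte offset 1 and occupies 8 bytes.
Bytes at offsets 1..8: 46 F6 E6 E9 42 AA 69 B8.
Little-endian stores the least-significant byte at the lowest address.
Reassemble most-significant byte first: B8 69 AA 42 E9 E6 F6 46 → 0xB869AA42E9E6F646.

0xB869AA42E9E6F646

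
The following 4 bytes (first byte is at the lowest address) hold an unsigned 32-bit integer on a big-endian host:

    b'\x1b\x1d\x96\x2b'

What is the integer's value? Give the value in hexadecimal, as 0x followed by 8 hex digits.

In big-endian order the high byte comes first in memory.
The bytes are already most-significant first: 0x1B1D962B.

0x1B1D962B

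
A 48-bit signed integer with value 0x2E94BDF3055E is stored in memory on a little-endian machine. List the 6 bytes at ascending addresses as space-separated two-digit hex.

5E 05 F3 BD 94 2E

Split into bytes (most-significant first): 2E 94 BD F3 05 5E.
In little-endian order the low byte comes first in memory.
So at ascending addresses the bytes are 5E 05 F3 BD 94 2E.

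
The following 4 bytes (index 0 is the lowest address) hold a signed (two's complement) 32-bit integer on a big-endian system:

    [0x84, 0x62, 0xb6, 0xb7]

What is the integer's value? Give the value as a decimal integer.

-2073905481

In big-endian order the high byte comes first in memory.
The bytes are already most-significant first: 0x8462B6B7.
Top bit is set, so as a signed 32-bit value this is 0x8462B6B7 − 2^32 = -2073905481.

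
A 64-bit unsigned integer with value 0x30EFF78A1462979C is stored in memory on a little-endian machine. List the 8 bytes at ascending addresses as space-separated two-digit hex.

9C 97 62 14 8A F7 EF 30

Split into bytes (most-significant first): 30 EF F7 8A 14 62 97 9C.
Little-endian: lowest address holds the least-significant byte.
So at ascending addresses the bytes are 9C 97 62 14 8A F7 EF 30.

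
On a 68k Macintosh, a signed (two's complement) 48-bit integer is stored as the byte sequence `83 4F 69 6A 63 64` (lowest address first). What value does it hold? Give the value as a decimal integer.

In big-endian order the high byte comes first in memory.
The bytes are already most-significant first: 0x834F696A6364.
Top bit is set, so as a signed 48-bit value this is 0x834F696A6364 − 2^48 = -137097882475676.

-137097882475676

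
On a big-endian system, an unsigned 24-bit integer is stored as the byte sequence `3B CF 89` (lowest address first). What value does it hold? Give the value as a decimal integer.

3919753

Big-endian: lowest address holds the most-significant byte.
The bytes are already most-significant first: 0x3BCF89.
0x3BCF89 = 3919753.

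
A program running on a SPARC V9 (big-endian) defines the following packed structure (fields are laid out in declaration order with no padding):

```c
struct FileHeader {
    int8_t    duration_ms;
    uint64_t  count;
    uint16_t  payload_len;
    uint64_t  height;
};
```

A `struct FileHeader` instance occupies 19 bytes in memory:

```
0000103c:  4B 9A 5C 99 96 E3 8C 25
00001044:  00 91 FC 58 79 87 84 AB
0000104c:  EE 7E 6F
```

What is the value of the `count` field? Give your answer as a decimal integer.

11122934053040039168

`count` follows `duration_ms` (1 byte), so it starts at byte offset 1 and occupies 8 bytes.
Bytes at offsets 1..8: 9A 5C 99 96 E3 8C 25 00.
Big-endian stores the most-significant byte at the lowest address.
The bytes are already most-significant first: 0x9A5C9996E38C2500.
0x9A5C9996E38C2500 = 11122934053040039168.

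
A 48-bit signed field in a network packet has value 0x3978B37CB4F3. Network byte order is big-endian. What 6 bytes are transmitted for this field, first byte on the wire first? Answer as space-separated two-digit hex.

39 78 B3 7C B4 F3

Split into bytes (most-significant first): 39 78 B3 7C B4 F3.
Big-endian: lowest address holds the most-significant byte.
So the memory order matches the most-significant-first order: 39 78 B3 7C B4 F3.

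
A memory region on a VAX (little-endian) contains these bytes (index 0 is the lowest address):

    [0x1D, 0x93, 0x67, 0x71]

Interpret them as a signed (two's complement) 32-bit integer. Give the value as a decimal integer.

1902613277

Little-endian: lowest address holds the least-significant byte.
Reassemble most-significant byte first: 71 67 93 1D → 0x7167931D.
0x7167931D = 1902613277.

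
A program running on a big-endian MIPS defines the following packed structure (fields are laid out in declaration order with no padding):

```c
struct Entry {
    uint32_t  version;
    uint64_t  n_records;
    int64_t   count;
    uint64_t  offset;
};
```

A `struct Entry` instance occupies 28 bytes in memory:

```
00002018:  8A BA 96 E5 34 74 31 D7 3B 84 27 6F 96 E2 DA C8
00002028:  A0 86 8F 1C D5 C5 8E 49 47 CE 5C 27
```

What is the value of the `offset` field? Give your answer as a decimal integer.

`offset` follows `version` (4 B), `n_records` (8 B), `count` (8 B), so it starts at offset 4 + 8 + 8 = 20 and occupies 8 bytes.
Bytes at offsets 20..27: D5 C5 8E 49 47 CE 5C 27.
Big-endian stores the most-significant byte at the lowest address.
The bytes are already most-significant first: 0xD5C58E4947CE5C27.
0xD5C58E4947CE5C27 = 15403874545879112743.

15403874545879112743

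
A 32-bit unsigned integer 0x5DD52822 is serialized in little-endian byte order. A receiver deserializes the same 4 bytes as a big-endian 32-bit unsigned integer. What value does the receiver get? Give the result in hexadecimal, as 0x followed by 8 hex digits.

0x2228D55D

Stored little-endian, the bytes at ascending addresses are 22 28 D5 5D.
Read back as big-endian, the last byte is least significant, giving 0x2228D55D.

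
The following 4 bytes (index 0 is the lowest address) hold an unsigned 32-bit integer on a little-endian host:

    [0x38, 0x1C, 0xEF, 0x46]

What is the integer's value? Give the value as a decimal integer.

1190075448

In little-endian order the low byte comes first in memory.
Reassemble most-significant byte first: 46 EF 1C 38 → 0x46EF1C38.
0x46EF1C38 = 1190075448.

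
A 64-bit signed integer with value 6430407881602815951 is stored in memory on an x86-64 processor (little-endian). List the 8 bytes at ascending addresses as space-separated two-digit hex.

CF D7 CE 07 E6 65 3D 59

6430407881602815951 in hexadecimal, padded to 64 bits, is 0x593D65E607CED7CF.
Split into bytes (most-significant first): 59 3D 65 E6 07 CE D7 CF.
Little-endian stores the least-significant byte at the lowest address.
So at ascending addresses the bytes are CF D7 CE 07 E6 65 3D 59.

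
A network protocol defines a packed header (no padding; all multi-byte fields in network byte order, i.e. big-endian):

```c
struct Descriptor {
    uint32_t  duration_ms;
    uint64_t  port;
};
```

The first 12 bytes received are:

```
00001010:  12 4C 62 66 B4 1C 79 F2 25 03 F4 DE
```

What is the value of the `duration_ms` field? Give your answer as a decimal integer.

306995814

`duration_ms` is the first field, at byte offset 0, occupying 4 bytes.
Bytes at offsets 0..3: 12 4C 62 66.
Big-endian stores the most-significant byte at the lowest address.
The bytes are already most-significant first: 0x124C6266.
0x124C6266 = 306995814.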